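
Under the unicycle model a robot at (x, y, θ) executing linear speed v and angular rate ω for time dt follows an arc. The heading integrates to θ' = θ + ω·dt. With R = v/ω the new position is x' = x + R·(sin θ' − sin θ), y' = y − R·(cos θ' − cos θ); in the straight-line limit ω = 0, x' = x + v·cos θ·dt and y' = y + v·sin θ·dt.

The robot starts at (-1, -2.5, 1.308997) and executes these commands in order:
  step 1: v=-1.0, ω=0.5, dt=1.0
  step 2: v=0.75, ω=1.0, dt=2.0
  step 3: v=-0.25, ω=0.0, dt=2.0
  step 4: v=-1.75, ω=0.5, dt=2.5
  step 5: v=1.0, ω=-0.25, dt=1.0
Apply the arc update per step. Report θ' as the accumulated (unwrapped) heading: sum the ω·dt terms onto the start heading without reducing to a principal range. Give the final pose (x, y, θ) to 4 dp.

step 1: θ'=1.8090 (R=-2.0000) → pose (-1.0117, -3.4895, 1.8090)
step 2: θ'=3.8090 (R=0.7500) → pose (-2.2047, -3.0774, 3.8090)
step 3: θ'=3.8090 (straight) → pose (-1.8120, -2.7680, 3.8090)
step 4: θ'=5.0590 (R=-3.5000) → pose (-0.6865, 1.1700, 5.0590)
step 5: θ'=4.8090 (R=-4.0000) → pose (-0.4672, 0.1970, 4.8090)

(-0.4672, 0.1970, 4.8090)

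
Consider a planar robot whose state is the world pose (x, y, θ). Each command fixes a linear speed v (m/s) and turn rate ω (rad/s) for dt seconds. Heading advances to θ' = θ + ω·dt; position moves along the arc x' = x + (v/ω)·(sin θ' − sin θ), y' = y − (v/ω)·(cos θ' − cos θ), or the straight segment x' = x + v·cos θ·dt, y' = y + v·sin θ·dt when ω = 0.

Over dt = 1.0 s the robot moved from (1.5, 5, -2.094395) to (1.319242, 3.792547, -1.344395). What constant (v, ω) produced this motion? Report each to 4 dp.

v = 1.2500, ω = 0.7500

Δθ = -1.344395 − -2.094395 = 0.750000
ω = Δθ/dt = 0.750000/1.0 = 0.7500
R = −Δy/(cos θ' − cos θ) = 1.6667
v = R·ω = 1.6667·0.7500 = 1.2500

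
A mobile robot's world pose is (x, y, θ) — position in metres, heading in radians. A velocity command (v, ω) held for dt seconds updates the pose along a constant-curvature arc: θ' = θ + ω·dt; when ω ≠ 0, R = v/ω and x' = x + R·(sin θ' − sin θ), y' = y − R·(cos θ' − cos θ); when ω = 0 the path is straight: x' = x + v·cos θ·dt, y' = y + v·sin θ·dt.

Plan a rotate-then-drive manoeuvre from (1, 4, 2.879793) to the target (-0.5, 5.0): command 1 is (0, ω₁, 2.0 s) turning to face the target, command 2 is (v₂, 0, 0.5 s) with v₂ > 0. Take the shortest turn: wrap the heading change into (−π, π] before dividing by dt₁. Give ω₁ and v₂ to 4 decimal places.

heading to target = atan2(5−4, -0.5−1) = 2.5536
Δθ = wrap(2.5536 − 2.8798) = -0.3262; ω₁ = Δθ/dt₁ = -0.1631
distance = √((-0.5−1)² + (5−4)²) = 1.8028; v₂ = distance/dt₂ = 3.6056

ω₁ = -0.1631, v₂ = 3.6056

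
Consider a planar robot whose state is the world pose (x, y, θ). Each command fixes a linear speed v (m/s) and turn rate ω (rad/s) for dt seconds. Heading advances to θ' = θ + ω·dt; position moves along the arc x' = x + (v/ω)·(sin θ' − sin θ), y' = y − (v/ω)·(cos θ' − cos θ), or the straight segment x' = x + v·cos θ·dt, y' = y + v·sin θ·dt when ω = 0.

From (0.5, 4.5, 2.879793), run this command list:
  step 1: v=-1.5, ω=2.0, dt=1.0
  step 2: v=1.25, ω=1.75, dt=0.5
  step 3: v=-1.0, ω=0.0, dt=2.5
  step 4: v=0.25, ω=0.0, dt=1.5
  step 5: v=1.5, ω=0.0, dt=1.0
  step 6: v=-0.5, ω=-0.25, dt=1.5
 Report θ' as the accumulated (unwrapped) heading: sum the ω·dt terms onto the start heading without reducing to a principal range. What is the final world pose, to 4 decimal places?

(0.6755, 5.6560, 5.3798)

step 1: θ'=4.8798 (R=-0.7500) → pose (1.4336, 5.3494, 4.8798)
step 2: θ'=5.7548 (R=0.7143) → pose (1.7778, 4.8516, 5.7548)
step 3: θ'=5.7548 (straight) → pose (-0.3812, 6.1119, 5.7548)
step 4: θ'=5.7548 (straight) → pose (-0.0574, 5.9229, 5.7548)
step 5: θ'=5.7548 (straight) → pose (1.2381, 5.1666, 5.7548)
step 6: θ'=5.3798 (R=2.0000) → pose (0.6755, 5.6560, 5.3798)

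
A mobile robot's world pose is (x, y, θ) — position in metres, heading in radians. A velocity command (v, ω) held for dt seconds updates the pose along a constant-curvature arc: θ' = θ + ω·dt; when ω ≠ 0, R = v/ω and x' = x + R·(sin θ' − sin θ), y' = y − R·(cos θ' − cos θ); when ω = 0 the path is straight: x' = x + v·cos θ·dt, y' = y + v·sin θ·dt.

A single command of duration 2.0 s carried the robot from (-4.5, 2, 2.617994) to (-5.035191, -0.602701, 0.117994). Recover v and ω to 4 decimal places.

Δθ = 0.117994 − 2.617994 = -2.500000
ω = Δθ/dt = -2.500000/2.0 = -1.2500
R = −Δy/(cos θ' − cos θ) = 1.4000
v = R·ω = 1.4000·-1.2500 = -1.7500

v = -1.7500, ω = -1.2500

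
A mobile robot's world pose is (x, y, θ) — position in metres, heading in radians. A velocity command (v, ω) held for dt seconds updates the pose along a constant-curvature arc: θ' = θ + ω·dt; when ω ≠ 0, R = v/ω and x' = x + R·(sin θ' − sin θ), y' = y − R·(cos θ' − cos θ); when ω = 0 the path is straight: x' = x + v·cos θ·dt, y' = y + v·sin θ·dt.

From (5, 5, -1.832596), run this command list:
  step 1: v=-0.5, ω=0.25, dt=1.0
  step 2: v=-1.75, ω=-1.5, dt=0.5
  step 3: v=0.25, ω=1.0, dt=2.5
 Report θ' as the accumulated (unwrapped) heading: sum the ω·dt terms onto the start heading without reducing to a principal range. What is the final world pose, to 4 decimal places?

(5.6130, 5.8665, 0.1674)

step 1: θ'=-1.5826 (R=-2.0000) → pose (5.0680, 5.4940, -1.5826)
step 2: θ'=-2.3326 (R=1.1667) → pose (5.3904, 6.2855, -2.3326)
step 3: θ'=0.1674 (R=0.2500) → pose (5.6130, 5.8665, 0.1674)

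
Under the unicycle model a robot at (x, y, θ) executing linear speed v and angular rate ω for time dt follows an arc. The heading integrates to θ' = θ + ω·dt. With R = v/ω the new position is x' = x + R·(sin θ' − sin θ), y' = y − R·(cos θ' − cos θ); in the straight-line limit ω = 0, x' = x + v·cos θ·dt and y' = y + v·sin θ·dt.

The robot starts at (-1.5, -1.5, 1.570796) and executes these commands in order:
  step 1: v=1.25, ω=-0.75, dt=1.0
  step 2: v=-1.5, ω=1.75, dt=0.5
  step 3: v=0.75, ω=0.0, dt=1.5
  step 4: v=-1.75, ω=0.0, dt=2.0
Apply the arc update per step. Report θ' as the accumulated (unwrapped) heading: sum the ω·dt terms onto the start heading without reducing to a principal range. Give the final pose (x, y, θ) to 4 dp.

(-0.9800, -3.4115, 1.6958)

step 1: θ'=0.8208 (R=-1.6667) → pose (-1.0528, -0.3639, 0.8208)
step 2: θ'=1.6958 (R=-0.8571) → pose (-1.2761, -1.0551, 1.6958)
step 3: θ'=1.6958 (straight) → pose (-1.4164, 0.0612, 1.6958)
step 4: θ'=1.6958 (straight) → pose (-0.9800, -3.4115, 1.6958)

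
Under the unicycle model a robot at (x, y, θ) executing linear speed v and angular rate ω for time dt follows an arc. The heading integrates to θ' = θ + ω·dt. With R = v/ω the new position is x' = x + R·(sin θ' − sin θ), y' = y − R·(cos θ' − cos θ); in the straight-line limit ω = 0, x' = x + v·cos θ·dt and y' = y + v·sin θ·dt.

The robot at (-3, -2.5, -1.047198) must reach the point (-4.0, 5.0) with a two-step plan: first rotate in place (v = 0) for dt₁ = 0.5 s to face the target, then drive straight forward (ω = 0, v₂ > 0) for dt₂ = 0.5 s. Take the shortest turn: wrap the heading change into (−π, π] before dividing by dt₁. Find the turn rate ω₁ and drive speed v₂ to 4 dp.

ω₁ = 5.5011, v₂ = 15.1327

heading to target = atan2(5−-2.5, -4−-3) = 1.7033
Δθ = wrap(1.7033 − -1.0472) = 2.7505; ω₁ = Δθ/dt₁ = 5.5011
distance = √((-4−-3)² + (5−-2.5)²) = 7.5664; v₂ = distance/dt₂ = 15.1327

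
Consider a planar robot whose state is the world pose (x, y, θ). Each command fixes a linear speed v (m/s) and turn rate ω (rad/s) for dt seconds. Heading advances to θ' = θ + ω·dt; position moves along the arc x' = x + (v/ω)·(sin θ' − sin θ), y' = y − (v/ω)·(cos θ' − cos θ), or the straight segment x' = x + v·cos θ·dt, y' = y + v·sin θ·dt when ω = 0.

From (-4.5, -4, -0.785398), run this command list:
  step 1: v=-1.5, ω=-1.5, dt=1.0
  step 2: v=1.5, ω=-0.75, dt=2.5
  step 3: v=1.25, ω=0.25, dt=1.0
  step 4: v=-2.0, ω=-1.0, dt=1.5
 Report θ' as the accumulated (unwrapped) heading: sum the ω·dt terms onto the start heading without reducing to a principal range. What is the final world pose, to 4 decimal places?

step 1: θ'=-2.2854 (R=1.0000) → pose (-4.5482, -2.6376, -2.2854)
step 2: θ'=-4.1604 (R=-2.0000) → pose (-7.7619, -2.3757, -4.1604)
step 3: θ'=-3.9104 (R=5.0000) → pose (-8.5429, -1.4039, -3.9104)
step 4: θ'=-5.4104 (R=2.0000) → pose (-8.4013, -4.1268, -5.4104)

(-8.4013, -4.1268, -5.4104)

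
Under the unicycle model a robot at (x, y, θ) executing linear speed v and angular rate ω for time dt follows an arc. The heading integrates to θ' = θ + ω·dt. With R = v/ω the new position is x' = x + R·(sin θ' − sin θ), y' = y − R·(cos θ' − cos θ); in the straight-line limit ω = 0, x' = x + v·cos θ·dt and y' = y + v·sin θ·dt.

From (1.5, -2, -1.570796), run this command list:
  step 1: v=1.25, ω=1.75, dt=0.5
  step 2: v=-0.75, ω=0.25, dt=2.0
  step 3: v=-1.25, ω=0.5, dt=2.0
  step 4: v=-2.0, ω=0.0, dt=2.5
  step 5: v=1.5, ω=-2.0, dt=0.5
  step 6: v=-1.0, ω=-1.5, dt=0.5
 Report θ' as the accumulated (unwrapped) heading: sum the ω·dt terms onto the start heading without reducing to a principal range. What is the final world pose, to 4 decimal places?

step 1: θ'=-0.6958 (R=0.7143) → pose (1.7564, -2.5482, -0.6958)
step 2: θ'=-0.1958 (R=-3.0000) → pose (0.4171, -1.9082, -0.1958)
step 3: θ'=0.8042 (R=-2.5000) → pose (-1.8700, -2.6262, 0.8042)
step 4: θ'=0.8042 (straight) → pose (-5.3384, -6.2276, 0.8042)
step 5: θ'=-0.1958 (R=-0.7500) → pose (-4.6523, -6.0122, -0.1958)
step 6: θ'=-0.9458 (R=0.6667) → pose (-5.0632, -5.7483, -0.9458)

(-5.0632, -5.7483, -0.9458)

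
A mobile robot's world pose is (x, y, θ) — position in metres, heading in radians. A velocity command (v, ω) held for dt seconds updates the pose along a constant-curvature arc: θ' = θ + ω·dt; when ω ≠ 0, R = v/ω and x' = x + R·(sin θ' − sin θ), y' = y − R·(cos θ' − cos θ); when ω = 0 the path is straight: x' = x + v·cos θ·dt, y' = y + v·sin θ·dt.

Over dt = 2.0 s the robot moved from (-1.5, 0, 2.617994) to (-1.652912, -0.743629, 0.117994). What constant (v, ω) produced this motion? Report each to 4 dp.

v = -0.5000, ω = -1.2500

Δθ = 0.117994 − 2.617994 = -2.500000
ω = Δθ/dt = -2.500000/2.0 = -1.2500
R = −Δy/(cos θ' − cos θ) = 0.4000
v = R·ω = 0.4000·-1.2500 = -0.5000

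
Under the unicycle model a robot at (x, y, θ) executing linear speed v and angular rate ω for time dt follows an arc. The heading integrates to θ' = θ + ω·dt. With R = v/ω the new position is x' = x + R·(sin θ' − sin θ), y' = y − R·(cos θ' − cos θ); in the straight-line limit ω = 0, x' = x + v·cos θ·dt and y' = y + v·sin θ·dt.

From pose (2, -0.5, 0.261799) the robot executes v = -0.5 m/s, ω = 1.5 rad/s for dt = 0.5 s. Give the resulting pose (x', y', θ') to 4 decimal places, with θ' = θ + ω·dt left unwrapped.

(1.8037, -0.6452, 1.0118)

θ' = 0.2618 + 1.5·0.5 = 1.0118
R = v/ω = -0.5/1.5 = -0.3333
x' = 2 + -0.3333·(sin 1.0118 − sin 0.2618) = 1.8037
y' = -0.5 − -0.3333·(cos 1.0118 − cos 0.2618) = -0.6452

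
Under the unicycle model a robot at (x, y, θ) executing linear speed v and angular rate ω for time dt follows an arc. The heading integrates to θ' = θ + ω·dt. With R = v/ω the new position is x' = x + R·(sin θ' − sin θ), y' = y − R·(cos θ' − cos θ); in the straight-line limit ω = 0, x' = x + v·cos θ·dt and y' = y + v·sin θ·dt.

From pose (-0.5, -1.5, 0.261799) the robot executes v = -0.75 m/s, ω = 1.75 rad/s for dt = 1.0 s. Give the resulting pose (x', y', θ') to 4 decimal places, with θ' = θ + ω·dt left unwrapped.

θ' = 0.2618 + 1.75·1.0 = 2.0118
R = v/ω = -0.75/1.75 = -0.4286
x' = -0.5 + -0.4286·(sin 2.0118 − sin 0.2618) = -0.7766
y' = -1.5 − -0.4286·(cos 2.0118 − cos 0.2618) = -2.0969

(-0.7766, -2.0969, 2.0118)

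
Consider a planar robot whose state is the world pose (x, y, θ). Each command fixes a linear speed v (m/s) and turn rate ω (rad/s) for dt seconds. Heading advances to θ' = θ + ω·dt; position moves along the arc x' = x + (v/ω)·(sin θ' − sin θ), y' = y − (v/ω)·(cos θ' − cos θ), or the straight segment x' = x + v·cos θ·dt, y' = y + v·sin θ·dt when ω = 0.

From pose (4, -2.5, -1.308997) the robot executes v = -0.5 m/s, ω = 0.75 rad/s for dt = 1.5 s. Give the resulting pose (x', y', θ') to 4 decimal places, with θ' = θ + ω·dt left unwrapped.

(3.4780, -2.0171, -0.1840)

θ' = -1.3090 + 0.75·1.5 = -0.1840
R = v/ω = -0.5/0.75 = -0.6667
x' = 4 + -0.6667·(sin -0.1840 − sin -1.3090) = 3.4780
y' = -2.5 − -0.6667·(cos -0.1840 − cos -1.3090) = -2.0171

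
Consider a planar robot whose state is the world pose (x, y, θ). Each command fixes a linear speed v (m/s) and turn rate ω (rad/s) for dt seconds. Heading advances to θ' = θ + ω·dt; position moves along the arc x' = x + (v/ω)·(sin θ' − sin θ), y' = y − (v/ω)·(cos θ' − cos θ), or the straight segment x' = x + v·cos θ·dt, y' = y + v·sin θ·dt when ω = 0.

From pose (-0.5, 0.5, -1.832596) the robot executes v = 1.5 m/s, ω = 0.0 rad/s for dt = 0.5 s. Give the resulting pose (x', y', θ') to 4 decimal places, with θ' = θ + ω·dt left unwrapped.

(-0.6941, -0.2244, -1.8326)

θ' = -1.8326 + 0.0·0.5 = -1.8326
ω = 0 → straight: x' = -0.5 + 1.5·cos(-1.8326)·0.5 = -0.6941
y' = 0.5 + 1.5·sin(-1.8326)·0.5 = -0.2244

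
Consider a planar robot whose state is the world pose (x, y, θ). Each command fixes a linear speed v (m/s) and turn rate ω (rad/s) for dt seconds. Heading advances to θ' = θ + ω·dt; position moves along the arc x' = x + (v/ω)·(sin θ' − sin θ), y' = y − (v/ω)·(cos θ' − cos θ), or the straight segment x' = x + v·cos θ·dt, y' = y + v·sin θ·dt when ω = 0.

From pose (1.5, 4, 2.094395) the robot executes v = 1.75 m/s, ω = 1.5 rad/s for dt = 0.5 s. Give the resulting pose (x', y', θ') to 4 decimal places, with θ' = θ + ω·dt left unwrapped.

(0.8313, 4.5322, 2.8444)

θ' = 2.0944 + 1.5·0.5 = 2.8444
R = v/ω = 1.75/1.5 = 1.1667
x' = 1.5 + 1.1667·(sin 2.8444 − sin 2.0944) = 0.8313
y' = 4 − 1.1667·(cos 2.8444 − cos 2.0944) = 4.5322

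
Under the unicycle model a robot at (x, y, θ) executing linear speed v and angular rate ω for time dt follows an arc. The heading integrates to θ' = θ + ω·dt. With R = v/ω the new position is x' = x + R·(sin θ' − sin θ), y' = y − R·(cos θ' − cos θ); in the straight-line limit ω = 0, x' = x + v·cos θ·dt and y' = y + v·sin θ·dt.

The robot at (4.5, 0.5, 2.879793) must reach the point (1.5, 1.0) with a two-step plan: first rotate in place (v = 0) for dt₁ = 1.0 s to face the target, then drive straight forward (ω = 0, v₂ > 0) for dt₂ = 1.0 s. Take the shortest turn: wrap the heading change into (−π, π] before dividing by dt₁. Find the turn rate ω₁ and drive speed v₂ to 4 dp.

heading to target = atan2(1−0.5, 1.5−4.5) = 2.9764
Δθ = wrap(2.9764 − 2.8798) = 0.0967; ω₁ = Δθ/dt₁ = 0.0967
distance = √((1.5−4.5)² + (1−0.5)²) = 3.0414; v₂ = distance/dt₂ = 3.0414

ω₁ = 0.0967, v₂ = 3.0414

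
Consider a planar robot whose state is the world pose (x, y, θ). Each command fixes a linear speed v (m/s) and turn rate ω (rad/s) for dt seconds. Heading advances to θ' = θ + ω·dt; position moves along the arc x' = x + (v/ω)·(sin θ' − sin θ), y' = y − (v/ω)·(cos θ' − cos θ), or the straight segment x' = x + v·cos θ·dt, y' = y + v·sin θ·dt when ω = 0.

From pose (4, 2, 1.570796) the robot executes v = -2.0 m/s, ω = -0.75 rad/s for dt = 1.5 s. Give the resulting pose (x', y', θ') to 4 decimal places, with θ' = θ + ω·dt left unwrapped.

θ' = 1.5708 + -0.75·1.5 = 0.4458
R = v/ω = -2.0/-0.75 = 2.6667
x' = 4 + 2.6667·(sin 0.4458 − sin 1.5708) = 2.4831
y' = 2 − 2.6667·(cos 0.4458 − cos 1.5708) = -0.4060

(2.4831, -0.4060, 0.4458)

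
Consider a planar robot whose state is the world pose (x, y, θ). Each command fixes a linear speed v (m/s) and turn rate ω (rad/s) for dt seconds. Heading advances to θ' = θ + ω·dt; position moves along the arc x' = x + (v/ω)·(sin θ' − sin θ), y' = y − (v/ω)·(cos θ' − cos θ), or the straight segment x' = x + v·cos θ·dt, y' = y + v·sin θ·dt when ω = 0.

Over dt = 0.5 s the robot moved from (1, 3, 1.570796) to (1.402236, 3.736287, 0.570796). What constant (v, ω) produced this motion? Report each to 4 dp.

Δθ = 0.570796 − 1.570796 = -1.000000
ω = Δθ/dt = -1.000000/0.5 = -2.0000
R = −Δy/(cos θ' − cos θ) = -0.8750
v = R·ω = -0.8750·-2.0000 = 1.7500

v = 1.7500, ω = -2.0000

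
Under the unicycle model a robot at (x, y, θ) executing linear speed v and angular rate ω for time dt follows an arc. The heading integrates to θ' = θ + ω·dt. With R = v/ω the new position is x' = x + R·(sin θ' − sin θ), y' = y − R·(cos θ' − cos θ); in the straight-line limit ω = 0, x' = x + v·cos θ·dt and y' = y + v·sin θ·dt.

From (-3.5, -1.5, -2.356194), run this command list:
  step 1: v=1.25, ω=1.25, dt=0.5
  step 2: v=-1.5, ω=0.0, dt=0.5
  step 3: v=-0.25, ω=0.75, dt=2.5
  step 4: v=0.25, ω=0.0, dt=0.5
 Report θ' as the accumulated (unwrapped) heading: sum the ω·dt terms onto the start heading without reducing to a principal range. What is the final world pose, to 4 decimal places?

(-3.9134, -0.9060, 0.1438)

step 1: θ'=-1.7312 (R=1.0000) → pose (-3.7801, -2.0474, -1.7312)
step 2: θ'=-1.7312 (straight) → pose (-3.6603, -1.3070, -1.7312)
step 3: θ'=0.1438 (R=-0.3333) → pose (-4.0371, -0.9239, 0.1438)
step 4: θ'=0.1438 (straight) → pose (-3.9134, -0.9060, 0.1438)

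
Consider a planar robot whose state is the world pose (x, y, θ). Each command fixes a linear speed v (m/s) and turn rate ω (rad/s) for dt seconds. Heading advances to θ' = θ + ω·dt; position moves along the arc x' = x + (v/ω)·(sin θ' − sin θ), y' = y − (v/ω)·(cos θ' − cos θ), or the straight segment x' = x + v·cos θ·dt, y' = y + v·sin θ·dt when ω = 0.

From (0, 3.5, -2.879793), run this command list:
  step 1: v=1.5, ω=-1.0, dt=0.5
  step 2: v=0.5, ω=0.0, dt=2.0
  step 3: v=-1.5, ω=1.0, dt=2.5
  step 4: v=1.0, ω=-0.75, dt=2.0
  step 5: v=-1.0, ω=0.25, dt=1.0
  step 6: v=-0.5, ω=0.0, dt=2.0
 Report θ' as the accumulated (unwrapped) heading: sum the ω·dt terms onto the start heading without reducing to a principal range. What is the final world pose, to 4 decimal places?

step 1: θ'=-3.3798 (R=-1.5000) → pose (-0.7422, 3.4912, -3.3798)
step 2: θ'=-3.3798 (straight) → pose (-1.7139, 3.7272, -3.3798)
step 3: θ'=-0.8798 (R=-1.5000) → pose (-0.2041, 6.1408, -0.8798)
step 4: θ'=-2.3798 (R=-1.3333) → pose (-0.3113, 4.3263, -2.3798)
step 5: θ'=-2.1298 (R=-4.0000) → pose (0.3190, 5.0993, -2.1298)
step 6: θ'=-2.1298 (straight) → pose (0.8493, 5.9471, -2.1298)

(0.8493, 5.9471, -2.1298)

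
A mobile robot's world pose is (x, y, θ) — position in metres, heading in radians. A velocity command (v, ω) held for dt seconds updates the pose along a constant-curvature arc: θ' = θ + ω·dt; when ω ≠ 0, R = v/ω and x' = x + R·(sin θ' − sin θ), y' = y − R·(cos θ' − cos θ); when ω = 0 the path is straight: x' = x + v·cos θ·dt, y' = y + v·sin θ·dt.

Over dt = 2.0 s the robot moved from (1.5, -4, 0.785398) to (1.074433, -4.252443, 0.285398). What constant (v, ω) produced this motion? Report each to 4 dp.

v = -0.2500, ω = -0.2500

Δθ = 0.285398 − 0.785398 = -0.500000
ω = Δθ/dt = -0.500000/2.0 = -0.2500
R = Δx/(sin θ' − sin θ) = 1.0000
v = R·ω = 1.0000·-0.2500 = -0.2500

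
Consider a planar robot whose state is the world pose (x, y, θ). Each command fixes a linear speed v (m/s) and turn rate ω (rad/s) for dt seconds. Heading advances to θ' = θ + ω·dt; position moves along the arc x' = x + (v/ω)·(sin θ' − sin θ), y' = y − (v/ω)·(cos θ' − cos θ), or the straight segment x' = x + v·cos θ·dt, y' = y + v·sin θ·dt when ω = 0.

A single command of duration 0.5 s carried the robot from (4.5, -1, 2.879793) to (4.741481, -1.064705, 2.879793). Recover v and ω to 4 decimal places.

v = -0.5000, ω = 0.0000

Δθ = 2.879793 − 2.879793 = 0.000000
ω = Δθ/dt = 0.000000/0.5 = 0.0000
ω = 0 → v = (Δx·cos θ + Δy·sin θ)/dt = -0.5000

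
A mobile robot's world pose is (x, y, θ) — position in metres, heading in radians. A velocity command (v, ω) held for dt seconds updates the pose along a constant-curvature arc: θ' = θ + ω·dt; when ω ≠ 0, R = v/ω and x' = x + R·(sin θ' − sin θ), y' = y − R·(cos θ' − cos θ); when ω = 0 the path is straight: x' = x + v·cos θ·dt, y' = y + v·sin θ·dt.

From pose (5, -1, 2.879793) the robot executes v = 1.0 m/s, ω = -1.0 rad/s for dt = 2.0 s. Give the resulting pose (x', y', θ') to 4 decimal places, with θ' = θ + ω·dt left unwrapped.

θ' = 2.8798 + -1.0·2.0 = 0.8798
R = v/ω = 1.0/-1.0 = -1.0000
x' = 5 + -1.0000·(sin 0.8798 − sin 2.8798) = 4.4882
y' = -1 − -1.0000·(cos 0.8798 − cos 2.8798) = 0.6032

(4.4882, 0.6032, 0.8798)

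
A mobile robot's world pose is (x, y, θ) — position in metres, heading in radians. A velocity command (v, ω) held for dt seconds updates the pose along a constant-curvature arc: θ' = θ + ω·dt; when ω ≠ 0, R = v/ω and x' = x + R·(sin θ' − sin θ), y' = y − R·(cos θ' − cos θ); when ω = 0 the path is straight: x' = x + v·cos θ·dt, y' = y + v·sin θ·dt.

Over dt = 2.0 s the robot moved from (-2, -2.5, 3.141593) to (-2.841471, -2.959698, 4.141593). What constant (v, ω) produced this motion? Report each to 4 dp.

v = 0.5000, ω = 0.5000

Δθ = 4.141593 − 3.141593 = 1.000000
ω = Δθ/dt = 1.000000/2.0 = 0.5000
R = Δx/(sin θ' − sin θ) = 1.0000
v = R·ω = 1.0000·0.5000 = 0.5000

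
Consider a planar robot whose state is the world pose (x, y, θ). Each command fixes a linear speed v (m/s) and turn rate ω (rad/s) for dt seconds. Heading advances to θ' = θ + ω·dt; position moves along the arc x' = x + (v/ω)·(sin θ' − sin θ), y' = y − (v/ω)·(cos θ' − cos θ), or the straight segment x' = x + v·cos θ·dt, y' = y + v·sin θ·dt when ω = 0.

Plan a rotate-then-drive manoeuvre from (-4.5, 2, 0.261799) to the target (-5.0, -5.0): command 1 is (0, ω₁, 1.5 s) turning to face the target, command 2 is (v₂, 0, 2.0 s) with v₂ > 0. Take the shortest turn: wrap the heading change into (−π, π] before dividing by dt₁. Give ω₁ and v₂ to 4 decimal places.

ω₁ = -1.2693, v₂ = 3.5089

heading to target = atan2(-5−2, -5−-4.5) = -1.6421
Δθ = wrap(-1.6421 − 0.2618) = -1.9039; ω₁ = Δθ/dt₁ = -1.2693
distance = √((-5−-4.5)² + (-5−2)²) = 7.0178; v₂ = distance/dt₂ = 3.5089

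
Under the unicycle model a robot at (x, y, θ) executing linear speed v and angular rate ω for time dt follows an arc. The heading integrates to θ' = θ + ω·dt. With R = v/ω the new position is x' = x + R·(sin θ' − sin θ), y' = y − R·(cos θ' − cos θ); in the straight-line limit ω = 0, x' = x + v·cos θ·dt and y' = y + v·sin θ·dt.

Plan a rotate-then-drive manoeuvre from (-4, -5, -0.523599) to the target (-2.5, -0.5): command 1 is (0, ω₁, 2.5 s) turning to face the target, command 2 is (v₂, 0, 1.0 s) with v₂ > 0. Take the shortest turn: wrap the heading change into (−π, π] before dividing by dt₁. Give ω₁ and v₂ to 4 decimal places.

ω₁ = 0.7091, v₂ = 4.7434

heading to target = atan2(-0.5−-5, -2.5−-4) = 1.2490
Δθ = wrap(1.2490 − -0.5236) = 1.7726; ω₁ = Δθ/dt₁ = 0.7091
distance = √((-2.5−-4)² + (-0.5−-5)²) = 4.7434; v₂ = distance/dt₂ = 4.7434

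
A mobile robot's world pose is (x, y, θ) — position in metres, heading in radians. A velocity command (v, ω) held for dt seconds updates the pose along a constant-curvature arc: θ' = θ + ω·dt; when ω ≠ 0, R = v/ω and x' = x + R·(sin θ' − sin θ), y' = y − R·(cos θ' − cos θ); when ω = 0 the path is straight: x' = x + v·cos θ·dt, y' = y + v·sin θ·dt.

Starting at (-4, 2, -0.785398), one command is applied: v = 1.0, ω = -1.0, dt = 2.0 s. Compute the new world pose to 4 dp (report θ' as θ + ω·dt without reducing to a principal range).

θ' = -0.7854 + -1.0·2.0 = -2.7854
R = v/ω = 1.0/-1.0 = -1.0000
x' = -4 + -1.0000·(sin -2.7854 − sin -0.7854) = -4.3584
y' = 2 − -1.0000·(cos -2.7854 − cos -0.7854) = 0.3557

(-4.3584, 0.3557, -2.7854)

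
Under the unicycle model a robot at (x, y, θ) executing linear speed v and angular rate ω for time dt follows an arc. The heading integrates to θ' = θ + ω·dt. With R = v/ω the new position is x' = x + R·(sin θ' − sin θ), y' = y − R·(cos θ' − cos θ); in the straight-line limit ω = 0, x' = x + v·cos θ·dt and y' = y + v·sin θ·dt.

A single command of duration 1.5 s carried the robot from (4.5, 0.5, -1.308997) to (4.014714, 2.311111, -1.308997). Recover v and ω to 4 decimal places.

Δθ = -1.308997 − -1.308997 = 0.000000
ω = Δθ/dt = 0.000000/1.5 = 0.0000
ω = 0 → v = (Δx·cos θ + Δy·sin θ)/dt = -1.2500

v = -1.2500, ω = 0.0000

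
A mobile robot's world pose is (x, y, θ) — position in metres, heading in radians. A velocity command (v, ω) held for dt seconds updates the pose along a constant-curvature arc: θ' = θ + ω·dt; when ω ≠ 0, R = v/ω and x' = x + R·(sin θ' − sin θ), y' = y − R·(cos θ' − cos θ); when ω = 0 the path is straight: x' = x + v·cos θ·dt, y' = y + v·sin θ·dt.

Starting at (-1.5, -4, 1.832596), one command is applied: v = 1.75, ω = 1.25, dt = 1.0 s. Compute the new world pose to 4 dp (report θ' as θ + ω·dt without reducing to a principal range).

θ' = 1.8326 + 1.25·1.0 = 3.0826
R = v/ω = 1.75/1.25 = 1.4000
x' = -1.5 + 1.4000·(sin 3.0826 − sin 1.8326) = -2.7697
y' = -4 − 1.4000·(cos 3.0826 − cos 1.8326) = -2.9648

(-2.7697, -2.9648, 3.0826)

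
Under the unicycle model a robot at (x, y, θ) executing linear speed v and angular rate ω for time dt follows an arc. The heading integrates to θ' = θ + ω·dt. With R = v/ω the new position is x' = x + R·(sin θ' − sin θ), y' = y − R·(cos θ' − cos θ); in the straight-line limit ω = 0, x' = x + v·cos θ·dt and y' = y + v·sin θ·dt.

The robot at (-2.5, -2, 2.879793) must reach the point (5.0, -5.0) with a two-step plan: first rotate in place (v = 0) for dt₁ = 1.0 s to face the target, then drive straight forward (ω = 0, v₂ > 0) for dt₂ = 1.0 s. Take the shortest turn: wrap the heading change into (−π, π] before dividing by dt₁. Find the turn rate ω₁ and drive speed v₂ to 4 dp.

heading to target = atan2(-5−-2, 5−-2.5) = -0.3805
Δθ = wrap(-0.3805 − 2.8798) = 3.0229; ω₁ = Δθ/dt₁ = 3.0229
distance = √((5−-2.5)² + (-5−-2)²) = 8.0777; v₂ = distance/dt₂ = 8.0777

ω₁ = 3.0229, v₂ = 8.0777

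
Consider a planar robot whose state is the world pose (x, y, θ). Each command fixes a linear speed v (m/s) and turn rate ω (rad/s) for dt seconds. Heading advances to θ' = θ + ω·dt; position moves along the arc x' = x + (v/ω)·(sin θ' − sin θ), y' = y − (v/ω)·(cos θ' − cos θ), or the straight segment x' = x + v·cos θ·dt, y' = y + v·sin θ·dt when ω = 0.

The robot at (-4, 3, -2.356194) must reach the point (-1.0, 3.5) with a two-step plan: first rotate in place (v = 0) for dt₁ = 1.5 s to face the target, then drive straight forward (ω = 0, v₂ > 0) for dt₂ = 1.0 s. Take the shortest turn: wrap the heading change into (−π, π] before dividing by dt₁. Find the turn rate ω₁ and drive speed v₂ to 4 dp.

ω₁ = 1.6809, v₂ = 3.0414

heading to target = atan2(3.5−3, -1−-4) = 0.1651
Δθ = wrap(0.1651 − -2.3562) = 2.5213; ω₁ = Δθ/dt₁ = 1.6809
distance = √((-1−-4)² + (3.5−3)²) = 3.0414; v₂ = distance/dt₂ = 3.0414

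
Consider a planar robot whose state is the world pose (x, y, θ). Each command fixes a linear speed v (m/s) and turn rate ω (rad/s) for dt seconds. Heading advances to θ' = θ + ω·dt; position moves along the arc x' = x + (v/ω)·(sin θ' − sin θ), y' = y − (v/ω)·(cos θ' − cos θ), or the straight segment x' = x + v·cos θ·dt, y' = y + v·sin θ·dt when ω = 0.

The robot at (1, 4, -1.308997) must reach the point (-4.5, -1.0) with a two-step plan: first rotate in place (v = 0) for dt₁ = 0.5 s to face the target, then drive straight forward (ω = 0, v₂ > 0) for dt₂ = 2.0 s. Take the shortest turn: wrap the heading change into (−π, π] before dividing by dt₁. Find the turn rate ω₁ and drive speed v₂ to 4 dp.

heading to target = atan2(-1−4, -4.5−1) = -2.4038
Δθ = wrap(-2.4038 − -1.3090) = -1.0948; ω₁ = Δθ/dt₁ = -2.1896
distance = √((-4.5−1)² + (-1−4)²) = 7.4330; v₂ = distance/dt₂ = 3.7165

ω₁ = -2.1896, v₂ = 3.7165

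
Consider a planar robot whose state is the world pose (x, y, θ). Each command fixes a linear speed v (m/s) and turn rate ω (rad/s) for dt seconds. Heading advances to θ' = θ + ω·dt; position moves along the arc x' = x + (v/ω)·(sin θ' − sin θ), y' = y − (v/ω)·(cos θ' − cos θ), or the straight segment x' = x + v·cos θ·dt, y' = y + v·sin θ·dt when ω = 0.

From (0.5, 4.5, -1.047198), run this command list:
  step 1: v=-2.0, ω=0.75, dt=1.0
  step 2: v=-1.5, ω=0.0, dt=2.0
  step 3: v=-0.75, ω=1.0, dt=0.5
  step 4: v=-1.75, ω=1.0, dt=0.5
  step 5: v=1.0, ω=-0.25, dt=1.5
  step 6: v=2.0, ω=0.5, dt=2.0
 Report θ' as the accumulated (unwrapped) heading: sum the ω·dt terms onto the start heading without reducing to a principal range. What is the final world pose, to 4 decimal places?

(-1.1541, 9.7931, 1.3278)

step 1: θ'=-0.2972 (R=-2.6667) → pose (-1.0285, 5.7164, -0.2972)
step 2: θ'=-0.2972 (straight) → pose (-3.8970, 6.5950, -0.2972)
step 3: θ'=0.2028 (R=-0.7500) → pose (-4.2677, 6.6125, 0.2028)
step 4: θ'=0.7028 (R=-1.7500) → pose (-5.0463, 6.2336, 0.7028)
step 5: θ'=0.3278 (R=-4.0000) → pose (-3.7487, 6.9685, 0.3278)
step 6: θ'=1.3278 (R=4.0000) → pose (-1.1541, 9.7931, 1.3278)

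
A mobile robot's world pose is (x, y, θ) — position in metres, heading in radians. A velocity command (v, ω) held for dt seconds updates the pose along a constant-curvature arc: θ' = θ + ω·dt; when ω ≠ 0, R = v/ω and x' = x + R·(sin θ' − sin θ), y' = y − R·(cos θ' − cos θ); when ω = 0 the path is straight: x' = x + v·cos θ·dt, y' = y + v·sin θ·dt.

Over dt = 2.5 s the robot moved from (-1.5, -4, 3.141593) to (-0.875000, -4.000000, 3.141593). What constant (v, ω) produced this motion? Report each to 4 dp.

v = -0.2500, ω = 0.0000

Δθ = 3.141593 − 3.141593 = 0.000000
ω = Δθ/dt = 0.000000/2.5 = 0.0000
ω = 0 → v = (Δx·cos θ + Δy·sin θ)/dt = -0.2500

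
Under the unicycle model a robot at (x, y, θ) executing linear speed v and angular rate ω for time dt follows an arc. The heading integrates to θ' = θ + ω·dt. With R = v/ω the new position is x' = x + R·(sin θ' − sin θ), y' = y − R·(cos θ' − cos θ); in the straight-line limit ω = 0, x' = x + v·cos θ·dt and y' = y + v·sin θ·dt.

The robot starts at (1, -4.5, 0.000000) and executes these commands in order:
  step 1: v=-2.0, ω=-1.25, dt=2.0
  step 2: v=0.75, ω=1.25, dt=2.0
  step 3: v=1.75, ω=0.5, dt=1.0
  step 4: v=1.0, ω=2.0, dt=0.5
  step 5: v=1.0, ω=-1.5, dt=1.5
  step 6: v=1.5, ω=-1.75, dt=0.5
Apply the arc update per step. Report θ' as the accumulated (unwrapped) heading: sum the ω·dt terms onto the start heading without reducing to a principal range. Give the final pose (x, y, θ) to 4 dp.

step 1: θ'=-2.5000 (R=1.6000) → pose (0.0424, -1.6182, -2.5000)
step 2: θ'=0.0000 (R=0.6000) → pose (0.4015, -2.6989, 0.0000)
step 3: θ'=0.5000 (R=3.5000) → pose (2.0795, -2.2704, 0.5000)
step 4: θ'=1.5000 (R=0.5000) → pose (2.3386, -1.8670, 1.5000)
step 5: θ'=-0.7500 (R=-0.6667) → pose (3.4580, -1.4263, -0.7500)
step 6: θ'=-1.6250 (R=-0.8571) → pose (3.7296, -2.0999, -1.6250)

(3.7296, -2.0999, -1.6250)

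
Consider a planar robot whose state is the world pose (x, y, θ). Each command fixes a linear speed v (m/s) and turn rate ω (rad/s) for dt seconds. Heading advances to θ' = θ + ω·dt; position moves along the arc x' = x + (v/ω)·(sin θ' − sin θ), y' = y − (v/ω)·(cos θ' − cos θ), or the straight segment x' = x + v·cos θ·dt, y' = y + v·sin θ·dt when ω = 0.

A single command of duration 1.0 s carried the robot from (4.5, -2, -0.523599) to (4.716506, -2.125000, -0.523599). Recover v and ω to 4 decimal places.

v = 0.2500, ω = 0.0000

Δθ = -0.523599 − -0.523599 = 0.000000
ω = Δθ/dt = 0.000000/1.0 = 0.0000
ω = 0 → v = (Δx·cos θ + Δy·sin θ)/dt = 0.2500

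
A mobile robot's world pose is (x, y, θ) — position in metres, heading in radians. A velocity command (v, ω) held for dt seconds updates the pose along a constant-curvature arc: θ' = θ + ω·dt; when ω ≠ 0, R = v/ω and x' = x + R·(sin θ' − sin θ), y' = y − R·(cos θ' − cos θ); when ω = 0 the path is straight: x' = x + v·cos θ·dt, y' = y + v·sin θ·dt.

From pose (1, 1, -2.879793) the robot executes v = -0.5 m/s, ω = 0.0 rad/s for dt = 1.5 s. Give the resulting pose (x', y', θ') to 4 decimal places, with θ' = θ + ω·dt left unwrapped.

(1.7244, 1.1941, -2.8798)

θ' = -2.8798 + 0.0·1.5 = -2.8798
ω = 0 → straight: x' = 1 + -0.5·cos(-2.8798)·1.5 = 1.7244
y' = 1 + -0.5·sin(-2.8798)·1.5 = 1.1941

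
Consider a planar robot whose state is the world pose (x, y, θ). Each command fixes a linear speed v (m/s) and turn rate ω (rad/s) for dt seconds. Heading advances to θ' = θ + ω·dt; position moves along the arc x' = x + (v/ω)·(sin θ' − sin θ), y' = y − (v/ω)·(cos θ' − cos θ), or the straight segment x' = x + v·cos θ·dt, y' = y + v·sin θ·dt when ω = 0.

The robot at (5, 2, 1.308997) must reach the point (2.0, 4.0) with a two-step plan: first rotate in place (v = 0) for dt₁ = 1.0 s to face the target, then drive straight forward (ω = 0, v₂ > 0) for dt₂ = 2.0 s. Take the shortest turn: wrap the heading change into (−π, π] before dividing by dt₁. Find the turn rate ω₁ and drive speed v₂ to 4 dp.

ω₁ = 1.2446, v₂ = 1.8028

heading to target = atan2(4−2, 2−5) = 2.5536
Δθ = wrap(2.5536 − 1.3090) = 1.2446; ω₁ = Δθ/dt₁ = 1.2446
distance = √((2−5)² + (4−2)²) = 3.6056; v₂ = distance/dt₂ = 1.8028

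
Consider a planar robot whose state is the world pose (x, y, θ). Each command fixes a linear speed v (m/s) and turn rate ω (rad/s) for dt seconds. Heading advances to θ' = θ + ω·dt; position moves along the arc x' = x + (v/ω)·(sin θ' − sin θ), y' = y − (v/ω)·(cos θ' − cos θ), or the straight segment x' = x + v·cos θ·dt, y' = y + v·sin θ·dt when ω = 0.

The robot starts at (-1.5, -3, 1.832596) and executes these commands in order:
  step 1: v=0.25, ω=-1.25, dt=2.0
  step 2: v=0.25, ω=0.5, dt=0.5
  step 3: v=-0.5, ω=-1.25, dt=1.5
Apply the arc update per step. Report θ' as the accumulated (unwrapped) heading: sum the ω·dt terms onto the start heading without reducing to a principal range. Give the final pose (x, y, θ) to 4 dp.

(-1.2144, -2.2256, -2.2924)

step 1: θ'=-0.6674 (R=-0.2000) → pose (-1.1830, -2.7911, -0.6674)
step 2: θ'=-0.4174 (R=0.5000) → pose (-1.0762, -2.8555, -0.4174)
step 3: θ'=-2.2924 (R=0.4000) → pose (-1.2144, -2.2256, -2.2924)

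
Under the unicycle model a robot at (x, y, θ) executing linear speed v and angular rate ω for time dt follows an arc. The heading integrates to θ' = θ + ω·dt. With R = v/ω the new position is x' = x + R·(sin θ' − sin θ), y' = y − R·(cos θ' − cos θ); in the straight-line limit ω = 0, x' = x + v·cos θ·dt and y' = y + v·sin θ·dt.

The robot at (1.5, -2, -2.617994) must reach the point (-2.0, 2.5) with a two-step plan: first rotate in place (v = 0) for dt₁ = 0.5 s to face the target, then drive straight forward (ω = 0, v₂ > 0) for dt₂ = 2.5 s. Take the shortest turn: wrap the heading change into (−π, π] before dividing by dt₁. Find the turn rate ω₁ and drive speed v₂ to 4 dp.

ω₁ = -2.8667, v₂ = 2.2804

heading to target = atan2(2.5−-2, -2−1.5) = 2.2318
Δθ = wrap(2.2318 − -2.6180) = -1.4334; ω₁ = Δθ/dt₁ = -2.8667
distance = √((-2−1.5)² + (2.5−-2)²) = 5.7009; v₂ = distance/dt₂ = 2.2804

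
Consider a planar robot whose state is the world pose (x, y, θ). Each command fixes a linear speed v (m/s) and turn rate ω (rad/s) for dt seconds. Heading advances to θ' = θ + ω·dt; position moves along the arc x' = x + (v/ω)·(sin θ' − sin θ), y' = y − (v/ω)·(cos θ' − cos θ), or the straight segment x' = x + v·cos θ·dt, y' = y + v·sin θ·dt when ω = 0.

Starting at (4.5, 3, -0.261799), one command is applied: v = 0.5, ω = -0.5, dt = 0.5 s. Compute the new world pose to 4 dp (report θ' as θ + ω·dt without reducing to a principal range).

θ' = -0.2618 + -0.5·0.5 = -0.5118
R = v/ω = 0.5/-0.5 = -1.0000
x' = 4.5 + -1.0000·(sin -0.5118 − sin -0.2618) = 4.7309
y' = 3 − -1.0000·(cos -0.5118 − cos -0.2618) = 2.9059

(4.7309, 2.9059, -0.5118)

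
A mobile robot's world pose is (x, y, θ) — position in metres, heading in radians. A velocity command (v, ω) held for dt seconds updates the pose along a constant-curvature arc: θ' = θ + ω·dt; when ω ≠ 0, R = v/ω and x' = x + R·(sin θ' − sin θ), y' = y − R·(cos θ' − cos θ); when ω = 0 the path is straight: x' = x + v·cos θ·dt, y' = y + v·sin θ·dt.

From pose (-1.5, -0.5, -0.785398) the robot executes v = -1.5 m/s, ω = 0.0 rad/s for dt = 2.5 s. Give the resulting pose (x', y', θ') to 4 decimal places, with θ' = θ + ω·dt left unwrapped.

θ' = -0.7854 + 0.0·2.5 = -0.7854
ω = 0 → straight: x' = -1.5 + -1.5·cos(-0.7854)·2.5 = -4.1517
y' = -0.5 + -1.5·sin(-0.7854)·2.5 = 2.1516

(-4.1517, 2.1516, -0.7854)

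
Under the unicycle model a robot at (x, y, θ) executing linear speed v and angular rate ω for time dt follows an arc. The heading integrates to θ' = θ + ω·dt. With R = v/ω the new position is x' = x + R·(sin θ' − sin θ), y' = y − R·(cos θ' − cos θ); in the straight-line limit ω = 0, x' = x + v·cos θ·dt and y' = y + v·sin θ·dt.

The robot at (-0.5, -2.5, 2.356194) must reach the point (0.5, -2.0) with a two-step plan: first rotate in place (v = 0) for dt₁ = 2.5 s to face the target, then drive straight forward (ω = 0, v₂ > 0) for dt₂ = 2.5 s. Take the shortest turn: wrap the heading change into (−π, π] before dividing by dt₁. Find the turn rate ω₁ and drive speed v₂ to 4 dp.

heading to target = atan2(-2−-2.5, 0.5−-0.5) = 0.4636
Δθ = wrap(0.4636 − 2.3562) = -1.8925; ω₁ = Δθ/dt₁ = -0.7570
distance = √((0.5−-0.5)² + (-2−-2.5)²) = 1.1180; v₂ = distance/dt₂ = 0.4472

ω₁ = -0.7570, v₂ = 0.4472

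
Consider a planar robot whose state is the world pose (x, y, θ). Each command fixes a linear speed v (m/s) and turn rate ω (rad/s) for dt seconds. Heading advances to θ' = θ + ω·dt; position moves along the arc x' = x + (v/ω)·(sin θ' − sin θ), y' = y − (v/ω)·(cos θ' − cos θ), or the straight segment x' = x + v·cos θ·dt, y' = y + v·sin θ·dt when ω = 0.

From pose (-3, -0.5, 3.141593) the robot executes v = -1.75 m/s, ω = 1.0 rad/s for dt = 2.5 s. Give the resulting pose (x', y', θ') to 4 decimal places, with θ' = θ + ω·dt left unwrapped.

(-1.9527, 2.6520, 5.6416)

θ' = 3.1416 + 1.0·2.5 = 5.6416
R = v/ω = -1.75/1.0 = -1.7500
x' = -3 + -1.7500·(sin 5.6416 − sin 3.1416) = -1.9527
y' = -0.5 − -1.7500·(cos 5.6416 − cos 3.1416) = 2.6520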